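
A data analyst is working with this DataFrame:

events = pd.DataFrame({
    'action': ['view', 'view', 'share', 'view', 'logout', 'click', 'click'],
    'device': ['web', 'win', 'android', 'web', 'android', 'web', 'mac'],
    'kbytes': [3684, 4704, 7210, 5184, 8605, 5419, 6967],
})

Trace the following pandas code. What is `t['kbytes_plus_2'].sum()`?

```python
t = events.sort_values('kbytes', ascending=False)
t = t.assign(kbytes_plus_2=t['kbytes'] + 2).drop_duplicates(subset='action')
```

sort by kbytes descending:
   action   device  kbytes
4  logout  android    8605
2   share  android    7210
6   click      mac    6967
5   click      web    5419
3    view      web    5184
1    view      win    4704
0    view      web    3684
add column kbytes_plus_2 = t['kbytes'] + 2:
   action   device  kbytes  kbytes_plus_2
4  logout  android    8605           8607
2   share  android    7210           7212
6   click      mac    6967           6969
5   click      web    5419           5421
3    view      web    5184           5186
1    view      win    4704           4706
0    view      web    3684           3686
drop duplicate action (keep=first):
   action   device  kbytes  kbytes_plus_2
4  logout  android    8605           8607
2   share  android    7210           7212
6   click      mac    6967           6969
3    view      web    5184           5186

27974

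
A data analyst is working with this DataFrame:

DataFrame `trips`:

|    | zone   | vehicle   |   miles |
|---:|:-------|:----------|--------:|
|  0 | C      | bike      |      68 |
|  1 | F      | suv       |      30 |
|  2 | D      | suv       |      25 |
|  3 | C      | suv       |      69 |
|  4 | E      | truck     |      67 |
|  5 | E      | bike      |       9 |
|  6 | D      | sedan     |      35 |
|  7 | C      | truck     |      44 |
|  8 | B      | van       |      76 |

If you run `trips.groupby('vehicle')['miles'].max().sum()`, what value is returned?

315

group by vehicle, max of miles:
vehicle
bike     68
sedan    35
suv      69
truck    67
van      76
Name: miles, dtype: int64
Finally, sum of the resulting series = 315.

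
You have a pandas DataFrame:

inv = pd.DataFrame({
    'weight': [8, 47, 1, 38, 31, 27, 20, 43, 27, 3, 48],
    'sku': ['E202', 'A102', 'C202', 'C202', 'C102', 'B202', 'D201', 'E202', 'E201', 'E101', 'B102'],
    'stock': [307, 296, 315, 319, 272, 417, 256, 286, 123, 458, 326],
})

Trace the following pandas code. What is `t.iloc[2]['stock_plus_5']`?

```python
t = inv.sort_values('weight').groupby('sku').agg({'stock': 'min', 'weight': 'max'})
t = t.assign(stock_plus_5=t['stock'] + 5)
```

422

sort by weight:
    weight   sku  stock
2        1  C202    315
9        3  E101    458
0        8  E202    307
6       20  D201    256
5       27  B202    417
8       27  E201    123
4       31  C102    272
3       38  C202    319
7       43  E202    286
1       47  A102    296
10      48  B102    326
group by sku: min(stock), max(weight):
      stock  weight
sku                
A102    296      47
B102    326      48
B202    417      27
C102    272      31
C202    315      38
D201    256      20
E101    458       3
E201    123      27
E202    286      43
add column stock_plus_5 = t['stock'] + 5:
      stock  weight  stock_plus_5
sku                              
A102    296      47           301
B102    326      48           331
B202    417      27           422
C102    272      31           277
C202    315      38           320
D201    256      20           261
E101    458       3           463
E201    123      27           128
E202    286      43           291
The value at position 2, column 'stock_plus_5' is 422.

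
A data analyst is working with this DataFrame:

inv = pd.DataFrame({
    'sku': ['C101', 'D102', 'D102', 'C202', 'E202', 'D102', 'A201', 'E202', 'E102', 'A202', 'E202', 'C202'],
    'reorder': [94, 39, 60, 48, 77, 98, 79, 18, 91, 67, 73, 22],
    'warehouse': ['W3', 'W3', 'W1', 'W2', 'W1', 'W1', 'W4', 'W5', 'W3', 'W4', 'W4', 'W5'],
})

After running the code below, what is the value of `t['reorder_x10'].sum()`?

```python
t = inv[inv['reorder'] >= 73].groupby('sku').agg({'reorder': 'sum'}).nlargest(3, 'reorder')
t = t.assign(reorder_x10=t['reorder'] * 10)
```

filter rows where reorder >= 73:
     sku  reorder warehouse
0   C101       94        W3
4   E202       77        W1
5   D102       98        W1
6   A201       79        W4
8   E102       91        W3
10  E202       73        W4
group by sku, sum of reorder:
      reorder
sku          
A201       79
C101       94
D102       98
E102       91
E202      150
take 3 rows with largest reorder:
      reorder
sku          
E202      150
D102       98
C101       94
add column reorder_x10 = t['reorder'] * 10:
      reorder  reorder_x10
sku                       
E202      150         1500
D102       98          980
C101       94          940
Taking the sum of column 'reorder_x10' gives 3420.

3420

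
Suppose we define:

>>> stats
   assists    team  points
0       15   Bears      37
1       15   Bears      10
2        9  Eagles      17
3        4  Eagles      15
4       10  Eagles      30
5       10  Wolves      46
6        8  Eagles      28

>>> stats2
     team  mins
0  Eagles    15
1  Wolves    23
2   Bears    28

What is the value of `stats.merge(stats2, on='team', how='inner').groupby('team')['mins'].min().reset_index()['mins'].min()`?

15

merge on 'team' (how='inner') → 7 rows:
   assists    team  points  mins
0       15   Bears      37    28
1       15   Bears      10    28
2        9  Eagles      17    15
3        4  Eagles      15    15
4       10  Eagles      30    15
5       10  Wolves      46    23
6        8  Eagles      28    15
group by team, min of mins:
team
Bears     28
Eagles    15
Wolves    23
Name: mins, dtype: int64
reset_index():
     team  mins
0   Bears    28
1  Eagles    15
2  Wolves    23
Taking the min of column 'mins' gives 15.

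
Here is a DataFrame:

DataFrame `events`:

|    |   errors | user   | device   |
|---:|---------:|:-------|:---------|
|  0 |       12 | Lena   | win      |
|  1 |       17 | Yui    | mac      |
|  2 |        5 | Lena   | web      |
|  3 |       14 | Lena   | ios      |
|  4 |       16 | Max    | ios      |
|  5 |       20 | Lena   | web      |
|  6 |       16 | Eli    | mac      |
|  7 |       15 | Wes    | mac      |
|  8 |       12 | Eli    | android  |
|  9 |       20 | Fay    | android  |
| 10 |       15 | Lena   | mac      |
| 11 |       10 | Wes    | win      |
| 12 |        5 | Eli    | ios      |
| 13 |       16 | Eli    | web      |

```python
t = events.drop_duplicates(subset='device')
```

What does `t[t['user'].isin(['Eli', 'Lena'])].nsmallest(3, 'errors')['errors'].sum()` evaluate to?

29

drop duplicate device (keep=first):
   errors  user   device
0      12  Lena      win
1      17   Yui      mac
2       5  Lena      web
3      14  Lena      ios
8      12   Eli  android
filter rows where user in ['Eli', 'Lena']:
   errors  user   device
0      12  Lena      win
2       5  Lena      web
3      14  Lena      ios
8      12   Eli  android
take 3 rows with smallest errors:
   errors  user   device
2       5  Lena      web
0      12  Lena      win
8      12   Eli  android
So sum() = 29.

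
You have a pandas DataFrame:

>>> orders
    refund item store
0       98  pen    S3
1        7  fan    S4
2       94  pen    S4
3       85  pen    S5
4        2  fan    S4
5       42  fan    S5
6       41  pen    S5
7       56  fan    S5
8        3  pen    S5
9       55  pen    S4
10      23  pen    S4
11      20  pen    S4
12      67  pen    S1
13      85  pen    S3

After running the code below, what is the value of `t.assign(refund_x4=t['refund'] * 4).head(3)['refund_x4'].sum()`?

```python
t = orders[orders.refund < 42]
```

filter rows where refund < 42:
    refund item store
1        7  fan    S4
4        2  fan    S4
6       41  pen    S5
8        3  pen    S5
10      23  pen    S4
11      20  pen    S4
add column refund_x4 = t['refund'] * 4:
    refund item store  refund_x4
1        7  fan    S4         28
4        2  fan    S4          8
6       41  pen    S5        164
8        3  pen    S5         12
10      23  pen    S4         92
11      20  pen    S4         80
take first 3 rows:
   refund item store  refund_x4
1       7  fan    S4         28
4       2  fan    S4          8
6      41  pen    S5        164
Finally, sum of column 'refund_x4' = 200.

200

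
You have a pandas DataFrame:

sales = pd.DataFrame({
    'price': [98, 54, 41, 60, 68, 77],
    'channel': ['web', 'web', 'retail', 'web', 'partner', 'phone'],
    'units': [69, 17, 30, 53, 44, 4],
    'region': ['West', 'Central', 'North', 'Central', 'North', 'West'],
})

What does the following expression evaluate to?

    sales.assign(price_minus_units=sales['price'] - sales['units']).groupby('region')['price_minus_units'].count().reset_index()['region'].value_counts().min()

add column price_minus_units = sales['price'] - sales['units']:
   price  channel  units   region  price_minus_units
0     98      web     69     West                 29
1     54      web     17  Central                 37
2     41   retail     30    North                 11
3     60      web     53  Central                  7
4     68  partner     44    North                 24
5     77    phone      4     West                 73
group by region, count of price_minus_units:
region
Central    2
North      2
West       2
Name: price_minus_units, dtype: int64
reset_index():
    region  price_minus_units
0  Central                  2
1    North                  2
2     West                  2
value_counts of region:
region
Central    1
North      1
West       1
Name: count, dtype: int64
Hence 1.

1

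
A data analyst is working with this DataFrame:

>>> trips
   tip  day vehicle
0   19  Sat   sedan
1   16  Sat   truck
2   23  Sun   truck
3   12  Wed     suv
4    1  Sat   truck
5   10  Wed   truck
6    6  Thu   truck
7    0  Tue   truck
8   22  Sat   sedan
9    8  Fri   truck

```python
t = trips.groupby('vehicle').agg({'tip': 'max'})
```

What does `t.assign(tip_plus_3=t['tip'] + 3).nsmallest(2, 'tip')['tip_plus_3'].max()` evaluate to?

25

group by vehicle, max of tip:
         tip
vehicle     
sedan     22
suv       12
truck     23
add column tip_plus_3 = t['tip'] + 3:
         tip  tip_plus_3
vehicle                 
sedan     22          25
suv       12          15
truck     23          26
take 2 rows with smallest tip:
         tip  tip_plus_3
vehicle                 
suv       12          15
sedan     22          25
The max of column 'tip_plus_3' is 25.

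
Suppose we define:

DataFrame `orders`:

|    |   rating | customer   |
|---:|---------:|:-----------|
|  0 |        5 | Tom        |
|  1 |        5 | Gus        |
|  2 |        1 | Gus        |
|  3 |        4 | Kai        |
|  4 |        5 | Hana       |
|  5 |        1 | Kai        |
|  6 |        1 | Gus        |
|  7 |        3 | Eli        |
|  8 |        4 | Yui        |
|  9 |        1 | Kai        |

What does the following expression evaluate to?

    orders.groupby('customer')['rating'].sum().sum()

group by customer, sum of rating:
customer
Eli     3
Gus     7
Hana    5
Kai     6
Tom     5
Yui     4
Name: rating, dtype: int64
So sum() = 30.

30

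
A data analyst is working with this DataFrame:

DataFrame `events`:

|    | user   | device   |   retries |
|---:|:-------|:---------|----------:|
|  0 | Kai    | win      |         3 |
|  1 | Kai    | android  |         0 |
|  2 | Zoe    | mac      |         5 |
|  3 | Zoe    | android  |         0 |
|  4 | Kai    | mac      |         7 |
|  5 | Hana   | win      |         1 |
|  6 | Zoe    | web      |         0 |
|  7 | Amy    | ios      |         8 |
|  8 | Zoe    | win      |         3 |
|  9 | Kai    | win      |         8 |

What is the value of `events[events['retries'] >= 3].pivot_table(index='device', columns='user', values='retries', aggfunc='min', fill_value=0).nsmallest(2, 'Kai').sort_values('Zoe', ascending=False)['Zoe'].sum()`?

filter rows where retries >= 3:
  user device  retries
0  Kai    win        3
2  Zoe    mac        5
4  Kai    mac        7
7  Amy    ios        8
8  Zoe    win        3
9  Kai    win        8
pivot: rows=device, cols=user, min(retries):
user    Amy  Kai  Zoe
device               
ios       8    0    0
mac       0    7    5
win       0    3    3
take 2 rows with smallest Kai:
user    Amy  Kai  Zoe
device               
ios       8    0    0
win       0    3    3
sort by Zoe descending:
user    Amy  Kai  Zoe
device               
win       0    3    3
ios       8    0    0
Then the sum of column 'Zoe': 3

3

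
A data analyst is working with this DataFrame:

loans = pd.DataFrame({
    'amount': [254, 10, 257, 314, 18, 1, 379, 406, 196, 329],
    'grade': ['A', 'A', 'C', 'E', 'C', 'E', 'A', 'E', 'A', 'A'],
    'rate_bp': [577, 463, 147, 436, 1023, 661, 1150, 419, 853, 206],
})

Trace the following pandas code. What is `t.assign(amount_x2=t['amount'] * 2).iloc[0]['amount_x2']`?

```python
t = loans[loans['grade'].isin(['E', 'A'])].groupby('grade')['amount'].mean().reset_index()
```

filter rows where grade in ['E', 'A']:
   amount grade  rate_bp
0     254     A      577
1      10     A      463
3     314     E      436
5       1     E      661
6     379     A     1150
7     406     E      419
8     196     A      853
9     329     A      206
group by grade, mean of amount:
grade
A    233.600000
E    240.333333
Name: amount, dtype: float64
reset_index():
  grade      amount
0     A  233.600000
1     E  240.333333
add column amount_x2 = t['amount'] * 2:
  grade      amount   amount_x2
0     A  233.600000  467.200000
1     E  240.333333  480.666667

467.2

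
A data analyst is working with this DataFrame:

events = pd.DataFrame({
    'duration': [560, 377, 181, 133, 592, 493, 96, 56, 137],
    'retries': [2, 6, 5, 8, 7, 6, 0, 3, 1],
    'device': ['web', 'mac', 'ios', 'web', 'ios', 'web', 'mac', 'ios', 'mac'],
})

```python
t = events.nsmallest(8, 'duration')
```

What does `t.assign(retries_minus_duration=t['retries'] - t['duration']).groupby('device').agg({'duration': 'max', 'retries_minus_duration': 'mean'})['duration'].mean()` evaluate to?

take 8 rows with smallest duration:
   duration  retries device
7        56        3    ios
6        96        0    mac
3       133        8    web
8       137        1    mac
2       181        5    ios
1       377        6    mac
5       493        6    web
0       560        2    web
add column retries_minus_duration = t['retries'] - t['duration']:
   duration  retries device  retries_minus_duration
7        56        3    ios                     -53
6        96        0    mac                     -96
3       133        8    web                    -125
8       137        1    mac                    -136
2       181        5    ios                    -176
1       377        6    mac                    -371
5       493        6    web                    -487
0       560        2    web                    -558
group by device: max(duration), mean(retries_minus_duration):
        duration  retries_minus_duration
device                                  
ios          181                  -114.5
mac          377                  -201.0
web          560                  -390.0

372.666666667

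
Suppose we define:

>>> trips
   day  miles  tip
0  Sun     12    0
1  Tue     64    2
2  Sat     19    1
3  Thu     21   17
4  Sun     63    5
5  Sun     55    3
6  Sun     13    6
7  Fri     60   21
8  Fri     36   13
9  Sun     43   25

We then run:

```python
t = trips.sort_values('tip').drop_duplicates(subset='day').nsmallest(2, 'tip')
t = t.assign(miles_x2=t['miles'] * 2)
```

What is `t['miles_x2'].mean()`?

31.0

sort by tip:
   day  miles  tip
0  Sun     12    0
2  Sat     19    1
1  Tue     64    2
5  Sun     55    3
4  Sun     63    5
6  Sun     13    6
8  Fri     36   13
3  Thu     21   17
7  Fri     60   21
9  Sun     43   25
drop duplicate day (keep=first):
   day  miles  tip
0  Sun     12    0
2  Sat     19    1
1  Tue     64    2
8  Fri     36   13
3  Thu     21   17
take 2 rows with smallest tip:
   day  miles  tip
0  Sun     12    0
2  Sat     19    1
add column miles_x2 = t['miles'] * 2:
   day  miles  tip  miles_x2
0  Sun     12    0        24
2  Sat     19    1        38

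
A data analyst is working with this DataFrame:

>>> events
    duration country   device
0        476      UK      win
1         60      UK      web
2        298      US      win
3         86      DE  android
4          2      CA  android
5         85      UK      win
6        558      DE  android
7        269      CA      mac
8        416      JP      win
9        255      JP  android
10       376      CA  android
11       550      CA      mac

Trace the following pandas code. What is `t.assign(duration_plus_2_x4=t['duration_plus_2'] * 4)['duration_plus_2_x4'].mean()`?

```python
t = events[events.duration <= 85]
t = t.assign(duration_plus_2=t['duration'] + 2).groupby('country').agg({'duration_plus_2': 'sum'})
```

306.0

filter rows where duration <= 85:
   duration country   device
1        60      UK      web
4         2      CA  android
5        85      UK      win
add column duration_plus_2 = t['duration'] + 2:
   duration country   device  duration_plus_2
1        60      UK      web               62
4         2      CA  android                4
5        85      UK      win               87
group by country, sum of duration_plus_2:
         duration_plus_2
country                 
CA                     4
UK                   149
add column duration_plus_2_x4 = t['duration_plus_2'] * 4:
         duration_plus_2  duration_plus_2_x4
country                                     
CA                     4                  16
UK                   149                 596
Finally, mean of column 'duration_plus_2_x4' = 306.0.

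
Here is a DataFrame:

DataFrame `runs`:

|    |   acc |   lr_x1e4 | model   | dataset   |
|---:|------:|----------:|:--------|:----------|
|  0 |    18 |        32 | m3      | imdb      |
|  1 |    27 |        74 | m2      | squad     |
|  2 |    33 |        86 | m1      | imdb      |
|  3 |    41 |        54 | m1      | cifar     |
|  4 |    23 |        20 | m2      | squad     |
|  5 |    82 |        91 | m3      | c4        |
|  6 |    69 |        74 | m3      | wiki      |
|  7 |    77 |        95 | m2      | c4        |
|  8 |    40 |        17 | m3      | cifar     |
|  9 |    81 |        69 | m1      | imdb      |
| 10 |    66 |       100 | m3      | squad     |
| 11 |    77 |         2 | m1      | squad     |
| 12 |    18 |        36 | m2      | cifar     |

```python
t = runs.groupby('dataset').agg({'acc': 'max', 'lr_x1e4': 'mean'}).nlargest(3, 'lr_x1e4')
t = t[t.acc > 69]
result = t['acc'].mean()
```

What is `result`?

81.5

group by dataset: max(acc), mean(lr_x1e4):
         acc    lr_x1e4
dataset                
c4        82  93.000000
cifar     41  35.666667
imdb      81  62.333333
squad     77  49.000000
wiki      69  74.000000
take 3 rows with largest lr_x1e4:
         acc    lr_x1e4
dataset                
c4        82  93.000000
wiki      69  74.000000
imdb      81  62.333333
filter rows where acc > 69:
         acc    lr_x1e4
dataset                
c4        82  93.000000
imdb      81  62.333333
Hence 81.5.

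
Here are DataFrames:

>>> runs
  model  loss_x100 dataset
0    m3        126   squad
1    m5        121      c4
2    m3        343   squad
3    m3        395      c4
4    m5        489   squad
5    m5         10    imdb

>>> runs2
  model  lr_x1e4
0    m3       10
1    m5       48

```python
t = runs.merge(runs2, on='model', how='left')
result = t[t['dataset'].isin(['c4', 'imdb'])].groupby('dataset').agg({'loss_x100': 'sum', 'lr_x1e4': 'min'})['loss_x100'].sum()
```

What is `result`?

526

merge on 'model' (how='left') → 6 rows:
  model  loss_x100 dataset  lr_x1e4
0    m3        126   squad       10
1    m5        121      c4       48
2    m3        343   squad       10
3    m3        395      c4       10
4    m5        489   squad       48
5    m5         10    imdb       48
filter rows where dataset in ['c4', 'imdb']:
  model  loss_x100 dataset  lr_x1e4
1    m5        121      c4       48
3    m3        395      c4       10
5    m5         10    imdb       48
group by dataset: sum(loss_x100), min(lr_x1e4):
         loss_x100  lr_x1e4
dataset                    
c4             516       10
imdb            10       48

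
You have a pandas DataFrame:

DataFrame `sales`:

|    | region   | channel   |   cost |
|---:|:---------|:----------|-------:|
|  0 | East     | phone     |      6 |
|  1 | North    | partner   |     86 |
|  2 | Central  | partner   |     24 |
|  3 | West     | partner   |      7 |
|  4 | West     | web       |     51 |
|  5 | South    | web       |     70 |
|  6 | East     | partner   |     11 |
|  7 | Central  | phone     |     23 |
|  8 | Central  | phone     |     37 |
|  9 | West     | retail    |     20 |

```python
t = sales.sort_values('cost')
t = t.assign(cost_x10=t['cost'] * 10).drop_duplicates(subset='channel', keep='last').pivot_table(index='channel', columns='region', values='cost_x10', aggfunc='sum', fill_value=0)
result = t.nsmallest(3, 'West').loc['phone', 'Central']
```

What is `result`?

370

sort by cost:
    region  channel  cost
0     East    phone     6
3     West  partner     7
6     East  partner    11
9     West   retail    20
7  Central    phone    23
2  Central  partner    24
8  Central    phone    37
4     West      web    51
5    South      web    70
1    North  partner    86
add column cost_x10 = t['cost'] * 10:
    region  channel  cost  cost_x10
0     East    phone     6        60
3     West  partner     7        70
6     East  partner    11       110
9     West   retail    20       200
7  Central    phone    23       230
2  Central  partner    24       240
8  Central    phone    37       370
4     West      web    51       510
5    South      web    70       700
1    North  partner    86       860
drop duplicate channel (keep=last):
    region  channel  cost  cost_x10
9     West   retail    20       200
8  Central    phone    37       370
5    South      web    70       700
1    North  partner    86       860
pivot: rows=channel, cols=region, sum(cost_x10):
region   Central  North  South  West
channel                             
partner        0    860      0     0
phone        370      0      0     0
retail         0      0      0   200
web            0      0    700     0
take 3 rows with smallest West:
region   Central  North  South  West
channel                             
partner        0    860      0     0
phone        370      0      0     0
web            0      0    700     0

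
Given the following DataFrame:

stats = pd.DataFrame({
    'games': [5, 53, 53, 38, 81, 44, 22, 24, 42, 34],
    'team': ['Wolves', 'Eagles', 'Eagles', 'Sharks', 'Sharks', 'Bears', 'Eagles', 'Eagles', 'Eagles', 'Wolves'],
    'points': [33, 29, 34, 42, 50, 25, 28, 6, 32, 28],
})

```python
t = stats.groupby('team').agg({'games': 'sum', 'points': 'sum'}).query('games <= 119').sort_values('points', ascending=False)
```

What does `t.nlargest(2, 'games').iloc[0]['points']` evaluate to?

group by team: sum(games), sum(points):
        games  points
team                 
Bears      44      25
Eagles    194     129
Sharks    119      92
Wolves     39      61
filter rows where games <= 119:
        games  points
team                 
Bears      44      25
Sharks    119      92
Wolves     39      61
sort by points descending:
        games  points
team                 
Sharks    119      92
Wolves     39      61
Bears      44      25
take 2 rows with largest games:
        games  points
team                 
Sharks    119      92
Bears      44      25
Then the value at position 0, column 'points': 92

92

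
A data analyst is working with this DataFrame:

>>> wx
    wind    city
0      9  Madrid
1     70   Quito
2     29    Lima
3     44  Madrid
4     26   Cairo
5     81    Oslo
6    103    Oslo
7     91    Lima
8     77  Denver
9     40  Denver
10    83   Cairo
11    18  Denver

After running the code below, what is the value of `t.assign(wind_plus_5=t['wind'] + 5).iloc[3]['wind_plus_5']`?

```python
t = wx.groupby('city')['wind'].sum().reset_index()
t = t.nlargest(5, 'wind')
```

114

group by city, sum of wind:
city
Cairo     109
Denver    135
Lima      120
Madrid     53
Oslo      184
Quito      70
Name: wind, dtype: int64
reset_index():
     city  wind
0   Cairo   109
1  Denver   135
2    Lima   120
3  Madrid    53
4    Oslo   184
5   Quito    70
take 5 rows with largest wind:
     city  wind
4    Oslo   184
1  Denver   135
2    Lima   120
0   Cairo   109
5   Quito    70
add column wind_plus_5 = t['wind'] + 5:
     city  wind  wind_plus_5
4    Oslo   184          189
1  Denver   135          140
2    Lima   120          125
0   Cairo   109          114
5   Quito    70           75
Taking the value at position 3, column 'wind_plus_5' gives 114.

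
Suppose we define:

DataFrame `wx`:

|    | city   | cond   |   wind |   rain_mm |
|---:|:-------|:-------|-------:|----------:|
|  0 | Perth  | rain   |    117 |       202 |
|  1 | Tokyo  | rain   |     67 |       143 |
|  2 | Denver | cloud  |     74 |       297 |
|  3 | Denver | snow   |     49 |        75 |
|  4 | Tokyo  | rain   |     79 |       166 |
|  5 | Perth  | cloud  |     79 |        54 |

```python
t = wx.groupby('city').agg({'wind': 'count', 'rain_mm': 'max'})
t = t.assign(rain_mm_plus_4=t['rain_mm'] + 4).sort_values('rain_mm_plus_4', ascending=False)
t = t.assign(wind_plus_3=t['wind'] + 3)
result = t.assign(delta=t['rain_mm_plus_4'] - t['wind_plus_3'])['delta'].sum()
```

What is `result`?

group by city: count(wind), max(rain_mm):
        wind  rain_mm
city                 
Denver     2      297
Perth      2      202
Tokyo      2      166
add column rain_mm_plus_4 = t['rain_mm'] + 4:
        wind  rain_mm  rain_mm_plus_4
city                                 
Denver     2      297             301
Perth      2      202             206
Tokyo      2      166             170
sort by rain_mm_plus_4 descending:
        wind  rain_mm  rain_mm_plus_4
city                                 
Denver     2      297             301
Perth      2      202             206
Tokyo      2      166             170
add column wind_plus_3 = t['wind'] + 3:
        wind  rain_mm  rain_mm_plus_4  wind_plus_3
city                                              
Denver     2      297             301            5
Perth      2      202             206            5
Tokyo      2      166             170            5
add column delta = t['rain_mm_plus_4'] - t['wind_plus_3']:
        wind  rain_mm  rain_mm_plus_4  wind_plus_3  delta
city                                                     
Denver     2      297             301            5    296
Perth      2      202             206            5    201
Tokyo      2      166             170            5    165

662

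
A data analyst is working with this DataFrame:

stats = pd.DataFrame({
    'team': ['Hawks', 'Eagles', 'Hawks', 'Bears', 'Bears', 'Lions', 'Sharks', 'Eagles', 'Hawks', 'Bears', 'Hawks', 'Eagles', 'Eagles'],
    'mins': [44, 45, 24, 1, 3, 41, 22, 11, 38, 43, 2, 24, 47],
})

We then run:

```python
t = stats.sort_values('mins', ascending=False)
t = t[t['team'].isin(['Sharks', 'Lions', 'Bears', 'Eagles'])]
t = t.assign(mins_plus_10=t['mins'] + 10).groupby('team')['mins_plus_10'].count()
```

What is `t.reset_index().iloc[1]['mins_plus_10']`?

sort by mins descending:
      team  mins
12  Eagles    47
1   Eagles    45
0    Hawks    44
9    Bears    43
5    Lions    41
8    Hawks    38
2    Hawks    24
11  Eagles    24
6   Sharks    22
7   Eagles    11
4    Bears     3
10   Hawks     2
3    Bears     1
filter rows where team in ['Sharks', 'Lions', 'Bears', 'Eagles']:
      team  mins
12  Eagles    47
1   Eagles    45
9    Bears    43
5    Lions    41
11  Eagles    24
6   Sharks    22
7   Eagles    11
4    Bears     3
3    Bears     1
add column mins_plus_10 = t['mins'] + 10:
      team  mins  mins_plus_10
12  Eagles    47            57
1   Eagles    45            55
9    Bears    43            53
5    Lions    41            51
11  Eagles    24            34
6   Sharks    22            32
7   Eagles    11            21
4    Bears     3            13
3    Bears     1            11
group by team, count of mins_plus_10:
team
Bears     3
Eagles    4
Lions     1
Sharks    1
Name: mins_plus_10, dtype: int64
reset_index():
     team  mins_plus_10
0   Bears             3
1  Eagles             4
2   Lions             1
3  Sharks             1
Reading off the value at position 1, column 'mins_plus_10', we get 4.

4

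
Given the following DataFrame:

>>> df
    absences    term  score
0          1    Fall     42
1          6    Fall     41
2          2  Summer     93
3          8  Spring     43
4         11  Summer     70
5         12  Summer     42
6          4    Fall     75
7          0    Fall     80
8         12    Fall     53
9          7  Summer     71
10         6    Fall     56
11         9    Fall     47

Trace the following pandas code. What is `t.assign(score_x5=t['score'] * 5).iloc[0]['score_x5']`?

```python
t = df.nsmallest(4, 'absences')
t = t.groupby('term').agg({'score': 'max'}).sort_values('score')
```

take 4 rows with smallest absences:
   absences    term  score
7         0    Fall     80
0         1    Fall     42
2         2  Summer     93
6         4    Fall     75
group by term, max of score:
        score
term         
Fall       80
Summer     93
sort by score:
        score
term         
Fall       80
Summer     93
add column score_x5 = t['score'] * 5:
        score  score_x5
term                   
Fall       80       400
Summer     93       465
So iloc[0]['score_x5'] = 400.

400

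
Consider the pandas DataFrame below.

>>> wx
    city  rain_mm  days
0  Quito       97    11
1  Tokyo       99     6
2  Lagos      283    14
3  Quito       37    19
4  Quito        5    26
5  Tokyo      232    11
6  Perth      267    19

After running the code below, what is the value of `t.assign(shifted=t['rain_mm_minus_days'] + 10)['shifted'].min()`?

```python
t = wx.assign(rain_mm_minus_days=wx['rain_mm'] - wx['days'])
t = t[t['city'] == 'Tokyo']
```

add column rain_mm_minus_days = wx['rain_mm'] - wx['days']:
    city  rain_mm  days  rain_mm_minus_days
0  Quito       97    11                  86
1  Tokyo       99     6                  93
2  Lagos      283    14                 269
3  Quito       37    19                  18
4  Quito        5    26                 -21
5  Tokyo      232    11                 221
6  Perth      267    19                 248
filter rows where city == 'Tokyo':
    city  rain_mm  days  rain_mm_minus_days
1  Tokyo       99     6                  93
5  Tokyo      232    11                 221
add column shifted = t['rain_mm_minus_days'] + 10:
    city  rain_mm  days  rain_mm_minus_days  shifted
1  Tokyo       99     6                  93      103
5  Tokyo      232    11                 221      231

103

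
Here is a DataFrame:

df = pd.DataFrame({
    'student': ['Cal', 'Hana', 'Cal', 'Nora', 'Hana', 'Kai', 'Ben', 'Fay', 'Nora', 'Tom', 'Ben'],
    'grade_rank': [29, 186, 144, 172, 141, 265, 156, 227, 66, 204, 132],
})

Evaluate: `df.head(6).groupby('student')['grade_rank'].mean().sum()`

687.0

take first 6 rows:
  student  grade_rank
0     Cal          29
1    Hana         186
2     Cal         144
3    Nora         172
4    Hana         141
5     Kai         265
group by student, mean of grade_rank:
student
Cal      86.5
Hana    163.5
Kai     265.0
Nora    172.0
Name: grade_rank, dtype: float64
Finally, sum of the resulting series = 687.0.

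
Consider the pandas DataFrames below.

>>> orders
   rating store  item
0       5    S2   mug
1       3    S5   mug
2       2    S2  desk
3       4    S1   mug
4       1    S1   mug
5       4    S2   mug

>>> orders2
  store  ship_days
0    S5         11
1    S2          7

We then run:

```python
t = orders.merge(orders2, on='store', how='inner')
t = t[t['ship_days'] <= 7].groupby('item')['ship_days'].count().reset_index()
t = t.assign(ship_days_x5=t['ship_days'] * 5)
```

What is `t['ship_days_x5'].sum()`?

merge on 'store' (how='inner') → 4 rows:
   rating store  item  ship_days
0       5    S2   mug          7
1       3    S5   mug         11
2       2    S2  desk          7
3       4    S2   mug          7
filter rows where ship_days <= 7:
   rating store  item  ship_days
0       5    S2   mug          7
2       2    S2  desk          7
3       4    S2   mug          7
group by item, count of ship_days:
item
desk    1
mug     2
Name: ship_days, dtype: int64
reset_index():
   item  ship_days
0  desk          1
1   mug          2
add column ship_days_x5 = t['ship_days'] * 5:
   item  ship_days  ship_days_x5
0  desk          1             5
1   mug          2            10
Hence 15.

15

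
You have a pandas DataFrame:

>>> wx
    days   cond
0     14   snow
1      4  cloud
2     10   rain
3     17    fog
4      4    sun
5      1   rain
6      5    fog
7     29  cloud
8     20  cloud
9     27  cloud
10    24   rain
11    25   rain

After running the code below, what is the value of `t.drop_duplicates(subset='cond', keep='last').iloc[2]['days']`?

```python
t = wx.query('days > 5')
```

filter rows where days > 5:
    days   cond
0     14   snow
2     10   rain
3     17    fog
7     29  cloud
8     20  cloud
9     27  cloud
10    24   rain
11    25   rain
drop duplicate cond (keep=last):
    days   cond
0     14   snow
3     17    fog
9     27  cloud
11    25   rain

27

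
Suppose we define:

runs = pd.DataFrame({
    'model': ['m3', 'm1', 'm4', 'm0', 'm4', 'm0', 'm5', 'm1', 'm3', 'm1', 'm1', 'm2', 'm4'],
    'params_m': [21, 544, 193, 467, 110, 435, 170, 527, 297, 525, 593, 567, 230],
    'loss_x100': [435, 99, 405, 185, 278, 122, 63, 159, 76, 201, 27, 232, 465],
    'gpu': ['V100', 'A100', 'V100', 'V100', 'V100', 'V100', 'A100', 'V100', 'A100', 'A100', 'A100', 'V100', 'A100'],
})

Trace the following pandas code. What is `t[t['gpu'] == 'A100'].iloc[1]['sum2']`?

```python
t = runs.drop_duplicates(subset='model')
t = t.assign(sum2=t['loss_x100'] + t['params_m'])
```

drop duplicate model (keep=first):
   model  params_m  loss_x100   gpu
0     m3        21        435  V100
1     m1       544         99  A100
2     m4       193        405  V100
3     m0       467        185  V100
6     m5       170         63  A100
11    m2       567        232  V100
add column sum2 = t['loss_x100'] + t['params_m']:
   model  params_m  loss_x100   gpu  sum2
0     m3        21        435  V100   456
1     m1       544         99  A100   643
2     m4       193        405  V100   598
3     m0       467        185  V100   652
6     m5       170         63  A100   233
11    m2       567        232  V100   799
filter rows where gpu == 'A100':
  model  params_m  loss_x100   gpu  sum2
1    m1       544         99  A100   643
6    m5       170         63  A100   233
Reading off the value at position 1, column 'sum2', we get 233.

233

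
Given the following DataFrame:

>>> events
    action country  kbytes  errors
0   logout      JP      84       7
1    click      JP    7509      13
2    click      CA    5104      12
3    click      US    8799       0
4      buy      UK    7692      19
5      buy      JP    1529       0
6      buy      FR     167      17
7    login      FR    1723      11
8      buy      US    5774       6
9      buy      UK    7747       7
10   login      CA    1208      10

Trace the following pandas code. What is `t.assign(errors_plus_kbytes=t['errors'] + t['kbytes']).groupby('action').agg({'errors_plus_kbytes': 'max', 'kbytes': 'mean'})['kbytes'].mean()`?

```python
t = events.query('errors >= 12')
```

filter rows where errors >= 12:
  action country  kbytes  errors
1  click      JP    7509      13
2  click      CA    5104      12
4    buy      UK    7692      19
6    buy      FR     167      17
add column errors_plus_kbytes = t['errors'] + t['kbytes']:
  action country  kbytes  errors  errors_plus_kbytes
1  click      JP    7509      13                7522
2  click      CA    5104      12                5116
4    buy      UK    7692      19                7711
6    buy      FR     167      17                 184
group by action: max(errors_plus_kbytes), mean(kbytes):
        errors_plus_kbytes  kbytes
action                            
buy                   7711  3929.5
click                 7522  6306.5

5118.0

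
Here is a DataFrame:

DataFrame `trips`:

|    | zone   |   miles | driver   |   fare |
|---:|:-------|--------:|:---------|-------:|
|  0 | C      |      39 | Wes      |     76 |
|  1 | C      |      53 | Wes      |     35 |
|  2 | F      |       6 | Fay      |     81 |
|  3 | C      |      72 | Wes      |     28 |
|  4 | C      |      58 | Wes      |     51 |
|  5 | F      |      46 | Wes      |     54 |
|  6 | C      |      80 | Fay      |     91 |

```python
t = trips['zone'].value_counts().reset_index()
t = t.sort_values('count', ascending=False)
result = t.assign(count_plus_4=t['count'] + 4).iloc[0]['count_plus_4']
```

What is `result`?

value_counts of zone:
zone
C    5
F    2
Name: count, dtype: int64
reset_index():
  zone  count
0    C      5
1    F      2
sort by count descending:
  zone  count
0    C      5
1    F      2
add column count_plus_4 = t['count'] + 4:
  zone  count  count_plus_4
0    C      5             9
1    F      2             6
Hence 9.

9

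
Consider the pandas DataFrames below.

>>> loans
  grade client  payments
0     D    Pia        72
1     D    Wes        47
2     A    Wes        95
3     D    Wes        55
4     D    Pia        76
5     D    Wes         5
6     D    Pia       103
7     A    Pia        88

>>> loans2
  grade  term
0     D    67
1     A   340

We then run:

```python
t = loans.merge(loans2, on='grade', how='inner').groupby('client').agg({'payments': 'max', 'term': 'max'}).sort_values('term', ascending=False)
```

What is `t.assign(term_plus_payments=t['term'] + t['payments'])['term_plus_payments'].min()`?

435

merge on 'grade' (how='inner') → 8 rows:
  grade client  payments  term
0     D    Pia        72    67
1     D    Wes        47    67
2     A    Wes        95   340
3     D    Wes        55    67
4     D    Pia        76    67
5     D    Wes         5    67
6     D    Pia       103    67
7     A    Pia        88   340
group by client: max(payments), max(term):
        payments  term
client                
Pia          103   340
Wes           95   340
sort by term descending:
        payments  term
client                
Pia          103   340
Wes           95   340
add column term_plus_payments = t['term'] + t['payments']:
        payments  term  term_plus_payments
client                                    
Pia          103   340                 443
Wes           95   340                 435
Hence 435.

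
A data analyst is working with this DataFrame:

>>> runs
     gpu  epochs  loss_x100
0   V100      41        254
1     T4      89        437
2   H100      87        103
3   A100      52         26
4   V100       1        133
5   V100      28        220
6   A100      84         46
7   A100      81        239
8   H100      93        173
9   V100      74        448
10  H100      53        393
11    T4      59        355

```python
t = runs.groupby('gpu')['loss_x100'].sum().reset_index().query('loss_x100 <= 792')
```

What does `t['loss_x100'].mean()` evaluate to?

group by gpu, sum of loss_x100:
gpu
A100     311
H100     669
T4       792
V100    1055
Name: loss_x100, dtype: int64
reset_index():
    gpu  loss_x100
0  A100        311
1  H100        669
2    T4        792
3  V100       1055
filter rows where loss_x100 <= 792:
    gpu  loss_x100
0  A100        311
1  H100        669
2    T4        792
So mean() = 590.666666667.

590.666666667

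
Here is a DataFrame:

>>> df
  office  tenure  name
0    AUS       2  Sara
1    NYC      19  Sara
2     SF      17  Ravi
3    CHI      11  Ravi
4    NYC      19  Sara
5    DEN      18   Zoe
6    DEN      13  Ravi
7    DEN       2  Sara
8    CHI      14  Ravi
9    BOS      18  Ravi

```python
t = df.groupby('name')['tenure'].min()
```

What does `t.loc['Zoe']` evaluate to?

group by name, min of tenure:
name
Ravi    11
Sara     2
Zoe     18
Name: tenure, dtype: int64

18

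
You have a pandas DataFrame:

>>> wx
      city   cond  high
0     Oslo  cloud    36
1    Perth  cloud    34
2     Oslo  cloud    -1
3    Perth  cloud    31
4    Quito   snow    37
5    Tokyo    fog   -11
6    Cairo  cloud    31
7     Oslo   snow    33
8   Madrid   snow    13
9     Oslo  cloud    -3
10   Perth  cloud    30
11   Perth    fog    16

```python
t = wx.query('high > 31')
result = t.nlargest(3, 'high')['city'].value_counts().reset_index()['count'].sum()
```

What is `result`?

filter rows where high > 31:
    city   cond  high
0   Oslo  cloud    36
1  Perth  cloud    34
4  Quito   snow    37
7   Oslo   snow    33
take 3 rows with largest high:
    city   cond  high
4  Quito   snow    37
0   Oslo  cloud    36
1  Perth  cloud    34
value_counts of city:
city
Quito    1
Oslo     1
Perth    1
Name: count, dtype: int64
reset_index():
    city  count
0  Quito      1
1   Oslo      1
2  Perth      1
The sum of column 'count' is 3.

3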